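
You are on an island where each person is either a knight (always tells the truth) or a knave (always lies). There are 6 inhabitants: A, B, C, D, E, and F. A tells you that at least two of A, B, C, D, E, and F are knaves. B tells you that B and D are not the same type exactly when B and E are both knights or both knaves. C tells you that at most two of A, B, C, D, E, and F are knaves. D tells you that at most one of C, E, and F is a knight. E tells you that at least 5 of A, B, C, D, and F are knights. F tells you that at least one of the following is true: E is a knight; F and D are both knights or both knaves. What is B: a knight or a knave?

B is a knight.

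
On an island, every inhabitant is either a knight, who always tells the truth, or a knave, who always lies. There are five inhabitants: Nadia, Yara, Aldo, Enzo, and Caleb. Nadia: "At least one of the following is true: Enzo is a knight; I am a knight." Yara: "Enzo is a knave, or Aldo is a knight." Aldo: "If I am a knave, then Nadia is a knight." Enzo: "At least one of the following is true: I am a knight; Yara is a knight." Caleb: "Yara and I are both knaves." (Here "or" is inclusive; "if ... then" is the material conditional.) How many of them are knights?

4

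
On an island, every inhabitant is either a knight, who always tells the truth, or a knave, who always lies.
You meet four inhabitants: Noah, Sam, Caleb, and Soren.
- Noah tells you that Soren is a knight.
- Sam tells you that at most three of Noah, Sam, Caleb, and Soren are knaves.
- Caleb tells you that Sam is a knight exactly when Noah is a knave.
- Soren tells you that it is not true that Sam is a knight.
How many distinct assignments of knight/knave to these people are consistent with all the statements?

Consistent assignments:
  Noah=knave, Sam=knight, Caleb=knight, Soren=knave

1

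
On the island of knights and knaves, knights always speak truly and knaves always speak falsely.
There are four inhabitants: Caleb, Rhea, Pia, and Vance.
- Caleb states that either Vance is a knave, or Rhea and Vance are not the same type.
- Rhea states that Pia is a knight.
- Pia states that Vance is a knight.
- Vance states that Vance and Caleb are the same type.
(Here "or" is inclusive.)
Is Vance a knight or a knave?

Vance is a knave.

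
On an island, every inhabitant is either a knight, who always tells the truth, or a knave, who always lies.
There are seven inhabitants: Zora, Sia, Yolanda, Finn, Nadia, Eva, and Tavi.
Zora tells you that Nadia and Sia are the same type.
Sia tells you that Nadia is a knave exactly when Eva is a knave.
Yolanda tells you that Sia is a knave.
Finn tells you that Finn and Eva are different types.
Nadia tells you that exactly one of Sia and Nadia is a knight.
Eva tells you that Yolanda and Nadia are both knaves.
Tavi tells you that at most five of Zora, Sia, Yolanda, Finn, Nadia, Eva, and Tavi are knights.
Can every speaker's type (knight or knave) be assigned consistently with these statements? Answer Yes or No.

Yes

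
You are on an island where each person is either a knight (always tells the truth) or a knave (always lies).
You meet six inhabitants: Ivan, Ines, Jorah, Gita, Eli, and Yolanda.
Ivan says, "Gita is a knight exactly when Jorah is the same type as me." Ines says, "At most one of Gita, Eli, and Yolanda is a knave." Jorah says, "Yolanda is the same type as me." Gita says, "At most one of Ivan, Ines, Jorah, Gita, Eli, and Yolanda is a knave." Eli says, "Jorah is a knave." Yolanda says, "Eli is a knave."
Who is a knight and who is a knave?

Since Ivan is a knight, "Gita is a knight exactly when Jorah is the same type as me" needs to be True, which holds.
Ines is a knight; "at most one of Gita, Eli, and Yolanda is a knave" is True, as required.
As a knight, Jorah's statement "Yolanda is the same type as me" should be True; it is.
Gita is a knight; "at most one of Ivan, Ines, Jorah, Gita, Eli, and Yolanda is a knave" is True, as required.
Since Eli is a knave, "Jorah is a knave" needs to be false, which holds.
As a knight, Yolanda's statement "Eli is a knave" should be True; it is.

Ivan is a knight, Ines is a knight, Jorah is a knight, Gita is a knight, Eli is a knave, and Yolanda is a knight.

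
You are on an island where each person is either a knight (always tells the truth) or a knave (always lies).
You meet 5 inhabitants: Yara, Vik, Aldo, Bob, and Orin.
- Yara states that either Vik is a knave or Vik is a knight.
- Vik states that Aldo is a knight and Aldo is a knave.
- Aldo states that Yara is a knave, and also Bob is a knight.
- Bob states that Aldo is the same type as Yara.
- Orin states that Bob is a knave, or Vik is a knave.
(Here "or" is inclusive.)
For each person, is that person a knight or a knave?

Yara is a knight, Vik is a knave, Aldo is a knave, Bob is a knave, and Orin is a knight.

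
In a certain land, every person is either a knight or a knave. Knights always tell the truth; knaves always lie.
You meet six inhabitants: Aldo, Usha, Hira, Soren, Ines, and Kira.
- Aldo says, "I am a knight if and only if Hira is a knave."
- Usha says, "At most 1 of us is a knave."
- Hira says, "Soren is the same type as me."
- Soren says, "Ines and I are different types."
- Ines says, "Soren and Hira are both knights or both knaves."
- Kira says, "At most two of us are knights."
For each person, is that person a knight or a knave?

Aldo is a knave, Usha is a knave, Hira is a knave, Soren is a knight, Ines is a knave, and Kira is a knight.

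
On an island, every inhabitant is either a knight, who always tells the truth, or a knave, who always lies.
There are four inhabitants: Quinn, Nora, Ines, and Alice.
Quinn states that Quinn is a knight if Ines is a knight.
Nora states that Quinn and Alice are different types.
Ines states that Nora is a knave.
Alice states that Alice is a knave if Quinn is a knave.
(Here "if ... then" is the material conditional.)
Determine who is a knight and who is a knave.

Quinn is a knight, Nora is a knave, Ines is a knight, and Alice is a knight.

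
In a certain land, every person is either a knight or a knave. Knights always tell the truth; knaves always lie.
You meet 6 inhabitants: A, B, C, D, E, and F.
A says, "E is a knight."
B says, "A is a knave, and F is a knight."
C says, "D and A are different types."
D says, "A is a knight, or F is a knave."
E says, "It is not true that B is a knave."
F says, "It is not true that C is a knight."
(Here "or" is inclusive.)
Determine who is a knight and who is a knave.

Knights: C and D. Knaves: A, B, E, and F.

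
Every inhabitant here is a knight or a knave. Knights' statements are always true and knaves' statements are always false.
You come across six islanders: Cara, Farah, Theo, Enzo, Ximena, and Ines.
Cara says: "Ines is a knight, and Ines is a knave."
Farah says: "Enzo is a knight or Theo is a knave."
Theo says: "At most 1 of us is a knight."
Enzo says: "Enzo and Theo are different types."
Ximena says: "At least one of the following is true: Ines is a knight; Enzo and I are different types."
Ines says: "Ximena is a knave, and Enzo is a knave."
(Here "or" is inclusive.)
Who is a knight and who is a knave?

As a knave, Cara's statement "Ines is a knight, and Ines is a knave" should be False; it is.
Since Farah is a knight, "Enzo is a knight or Theo is a knave" needs to be True, which holds.
Theo is a knave; "at most 1 of us is a knight" is False, as required.
As a knave, Enzo's statement "Enzo and Theo are different types" should be False; it is.
As a knight, Ximena's statement "at least one of the following is true: Ines is a knight; Enzo and I are different types" should be True; it is.
Ines is a knave, and the claim "Ximena is a knave, and Enzo is a knave" is indeed False.

Knights: Farah and Ximena. Knaves: Cara, Theo, Enzo, and Ines.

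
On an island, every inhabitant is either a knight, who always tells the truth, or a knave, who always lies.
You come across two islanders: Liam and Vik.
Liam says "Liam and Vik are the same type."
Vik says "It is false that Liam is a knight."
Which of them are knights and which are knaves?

Knights: Vik. Knaves: Liam.

Suppose Liam is a knight. Then Liam's statement "Liam and Vik are the same type" would have to be true. Checking the 2 ways to assign the others, none is consistent with every speaker.
(For instance, with Vik=knight, Vik's claim "it is false that Liam is a knight" comes out false where it would need to be true.)
So Liam must be a knave, making "Liam and Vik are the same type" false. Taking Liam=knave, Vik=knight, each remaining statement checks out:
  Vik (knight): "it is false that Liam is a knight" — true. ✓
This is the unique consistent assignment.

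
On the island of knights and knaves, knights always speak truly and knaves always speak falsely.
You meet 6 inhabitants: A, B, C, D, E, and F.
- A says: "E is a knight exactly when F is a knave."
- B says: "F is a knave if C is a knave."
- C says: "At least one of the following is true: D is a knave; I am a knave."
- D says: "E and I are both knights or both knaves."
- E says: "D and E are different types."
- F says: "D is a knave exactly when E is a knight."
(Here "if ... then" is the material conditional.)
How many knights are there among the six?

The unique consistent assignment is A=knave, B=knight, C=knight, D=knave, E=knight, F=knight.
That has 4 knights.

4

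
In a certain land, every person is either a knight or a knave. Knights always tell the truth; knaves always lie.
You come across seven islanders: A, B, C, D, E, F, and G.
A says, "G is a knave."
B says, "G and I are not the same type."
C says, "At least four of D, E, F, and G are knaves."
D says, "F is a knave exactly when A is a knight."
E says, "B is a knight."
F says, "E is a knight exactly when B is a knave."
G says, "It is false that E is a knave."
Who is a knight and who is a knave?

A is a knight, B is a knave, C is a knave, D is a knight, E is a knave, F is a knave, and G is a knave.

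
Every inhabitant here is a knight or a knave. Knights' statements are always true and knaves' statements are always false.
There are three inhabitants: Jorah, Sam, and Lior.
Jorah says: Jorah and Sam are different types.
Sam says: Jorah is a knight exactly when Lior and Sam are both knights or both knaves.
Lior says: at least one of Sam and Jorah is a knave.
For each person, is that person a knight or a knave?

Jorah is a knight; "Jorah and Sam are different types" is true, as required.
As a knave, Sam's statement "Jorah is a knight exactly when Lior and Sam are both knights or both knaves" should be false; it is.
Lior is a knight, and the claim "at least one of Sam and Jorah is a knave" is indeed true.

Jorah is a knight, Sam is a knave, and Lior is a knight.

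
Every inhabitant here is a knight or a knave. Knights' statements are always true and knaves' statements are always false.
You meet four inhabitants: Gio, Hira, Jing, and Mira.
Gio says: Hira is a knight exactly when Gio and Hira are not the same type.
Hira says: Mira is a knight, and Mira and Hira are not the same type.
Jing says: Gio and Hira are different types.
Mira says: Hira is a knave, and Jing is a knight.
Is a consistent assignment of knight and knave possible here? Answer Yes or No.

No

Checking all 16 assignments, each has at least one speaker whose statement's truth value contradicts their type.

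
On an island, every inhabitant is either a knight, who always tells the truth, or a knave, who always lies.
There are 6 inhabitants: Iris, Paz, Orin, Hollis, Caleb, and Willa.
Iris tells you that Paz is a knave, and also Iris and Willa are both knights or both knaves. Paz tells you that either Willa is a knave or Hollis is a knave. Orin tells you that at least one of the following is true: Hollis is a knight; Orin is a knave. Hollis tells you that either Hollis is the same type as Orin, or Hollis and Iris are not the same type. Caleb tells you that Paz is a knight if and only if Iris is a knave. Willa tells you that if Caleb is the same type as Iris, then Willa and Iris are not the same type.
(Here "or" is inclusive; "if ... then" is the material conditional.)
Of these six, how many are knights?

3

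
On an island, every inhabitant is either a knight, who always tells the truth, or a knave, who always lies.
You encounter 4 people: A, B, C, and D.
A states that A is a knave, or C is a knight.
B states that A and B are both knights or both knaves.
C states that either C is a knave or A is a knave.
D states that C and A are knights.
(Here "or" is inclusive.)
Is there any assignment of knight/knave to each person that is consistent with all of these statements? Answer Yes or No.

Checking all 16 assignments, each has at least one speaker whose statement's truth value contradicts their type.

No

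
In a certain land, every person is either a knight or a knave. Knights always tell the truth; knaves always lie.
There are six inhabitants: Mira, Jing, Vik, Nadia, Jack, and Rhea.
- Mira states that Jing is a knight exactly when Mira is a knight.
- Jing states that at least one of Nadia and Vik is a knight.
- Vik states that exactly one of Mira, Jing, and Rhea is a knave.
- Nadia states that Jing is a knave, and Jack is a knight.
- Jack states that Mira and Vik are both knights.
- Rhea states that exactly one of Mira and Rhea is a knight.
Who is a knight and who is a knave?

Knights: Jing, Vik, and Rhea. Knaves: Mira, Nadia, and Jack.

Mira is a knave, and the claim "Jing is a knight exactly when Mira is a knight" is indeed False.
Jing is a knight, so "at least one of Nadia and Vik is a knight" must be True — and it is.
As a knight, Vik's statement "exactly one of Mira, Jing, and Rhea is a knave" should be True; it is.
Nadia is a knave; "Jing is a knave, and Jack is a knight" is False, as required.
Jack (knave): "Mira and Vik are both knights" — False. ✓
Rhea is a knight, so "exactly one of Mira and Rhea is a knight" must be True — and it is.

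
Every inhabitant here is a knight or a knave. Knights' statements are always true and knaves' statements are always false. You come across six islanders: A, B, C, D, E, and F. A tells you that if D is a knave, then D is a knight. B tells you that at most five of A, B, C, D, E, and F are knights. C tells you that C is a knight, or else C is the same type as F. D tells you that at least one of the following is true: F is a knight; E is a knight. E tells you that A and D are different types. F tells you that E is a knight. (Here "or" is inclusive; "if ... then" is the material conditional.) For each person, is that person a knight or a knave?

As a knave, A's statement "if D is a knave, then D is a knight" should be false; it is.
B (knight): "at most five of A, B, C, D, E, and F are knights" — true. ✓
C is a knight; "C is a knight, or else C is the same type as F" is true, as required.
D is a knave; "at least one of the following is true: F is a knight; E is a knight" is false, as required.
As a knave, E's statement "A and D are different types" should be false; it is.
As a knave, F's statement "E is a knight" should be false; it is.

A is a knave, B is a knight, C is a knight, D is a knave, E is a knave, and F is a knave.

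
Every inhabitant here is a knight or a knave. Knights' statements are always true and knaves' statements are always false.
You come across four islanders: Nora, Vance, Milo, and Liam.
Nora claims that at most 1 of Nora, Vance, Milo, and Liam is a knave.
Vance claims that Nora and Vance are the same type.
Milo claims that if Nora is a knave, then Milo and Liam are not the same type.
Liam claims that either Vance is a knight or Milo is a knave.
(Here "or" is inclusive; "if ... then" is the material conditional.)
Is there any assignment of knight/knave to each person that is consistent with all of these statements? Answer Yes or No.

Yes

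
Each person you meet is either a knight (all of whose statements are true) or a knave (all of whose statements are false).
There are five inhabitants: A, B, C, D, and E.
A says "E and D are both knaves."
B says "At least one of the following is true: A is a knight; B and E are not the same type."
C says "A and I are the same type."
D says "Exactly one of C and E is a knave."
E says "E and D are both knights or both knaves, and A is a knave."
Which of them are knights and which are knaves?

Knights: A and B. Knaves: C, D, and E.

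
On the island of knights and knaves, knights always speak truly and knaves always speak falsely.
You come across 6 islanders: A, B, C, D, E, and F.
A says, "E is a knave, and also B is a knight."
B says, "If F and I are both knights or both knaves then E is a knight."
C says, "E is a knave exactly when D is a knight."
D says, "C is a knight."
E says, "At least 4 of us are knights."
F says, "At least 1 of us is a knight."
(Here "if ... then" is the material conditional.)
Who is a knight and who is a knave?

A is a knave, B is a knave, C is a knave, D is a knave, E is a knave, and F is a knave.

A is a knave, and the claim "E is a knave, and also B is a knight" is indeed false.
B is a knave, so "if F and I are both knights or both knaves then E is a knight" must be false — and it is.
C is a knave, and the claim "E is a knave exactly when D is a knight" is indeed false.
D is a knave, so "C is a knight" must be false — and it is.
E is a knave, so "at least 4 of us are knights" must be false — and it is.
F (knave): "at least 1 of us is a knight" — false. ✓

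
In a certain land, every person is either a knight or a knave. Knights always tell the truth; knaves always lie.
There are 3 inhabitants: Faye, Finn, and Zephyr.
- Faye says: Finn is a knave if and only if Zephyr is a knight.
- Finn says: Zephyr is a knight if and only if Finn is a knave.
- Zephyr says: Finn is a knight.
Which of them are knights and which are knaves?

Faye is a knave, Finn is a knave, and Zephyr is a knave.

Faye is a knave, and the claim "Finn is a knave if and only if Zephyr is a knight" is indeed False.
Finn is a knave; "Zephyr is a knight if and only if Finn is a knave" is False, as required.
As a knave, Zephyr's statement "Finn is a knight" should be False; it is.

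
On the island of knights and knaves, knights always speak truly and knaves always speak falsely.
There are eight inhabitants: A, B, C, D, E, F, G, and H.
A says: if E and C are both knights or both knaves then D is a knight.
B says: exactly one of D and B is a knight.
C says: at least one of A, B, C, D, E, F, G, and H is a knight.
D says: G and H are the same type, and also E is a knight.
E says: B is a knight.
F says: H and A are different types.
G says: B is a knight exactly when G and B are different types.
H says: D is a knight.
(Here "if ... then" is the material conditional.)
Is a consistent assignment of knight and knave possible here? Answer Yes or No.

Checking all 256 assignments, each has at least one speaker whose statement's truth value contradicts their type.

No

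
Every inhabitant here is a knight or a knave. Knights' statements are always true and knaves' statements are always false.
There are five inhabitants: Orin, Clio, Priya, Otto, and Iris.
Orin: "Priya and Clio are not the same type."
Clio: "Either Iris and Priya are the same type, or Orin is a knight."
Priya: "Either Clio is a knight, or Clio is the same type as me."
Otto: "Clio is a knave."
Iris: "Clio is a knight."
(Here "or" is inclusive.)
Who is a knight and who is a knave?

Orin is a knave; "Priya and Clio are not the same type" is False, as required.
Clio (knight): "either Iris and Priya are the same type, or Orin is a knight" — true. ✓
As a knight, Priya's statement "either Clio is a knight, or Clio is the same type as me" should be true; it is.
Since Otto is a knave, "Clio is a knave" needs to be False, which holds.
Since Iris is a knight, "Clio is a knight" needs to be true, which holds.

Orin is a knave, Clio is a knight, Priya is a knight, Otto is a knave, and Iris is a knight.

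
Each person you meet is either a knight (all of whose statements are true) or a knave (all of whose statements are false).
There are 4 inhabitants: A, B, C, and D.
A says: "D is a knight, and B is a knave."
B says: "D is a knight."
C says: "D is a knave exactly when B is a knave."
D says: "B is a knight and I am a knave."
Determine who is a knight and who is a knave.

A is a knave, B is a knave, C is a knight, and D is a knave.

Suppose A is a knight. Then A's statement "D is a knight, and B is a knave" would have to be true. Checking the 8 ways to assign the others, none is consistent with every speaker.
(For instance, with B=knave, C=knight, D=knave, A's claim "D is a knight, and B is a knave" comes out false where it would need to be true.)
So A must be a knave, making "D is a knight, and B is a knave" false. Taking A=knave, B=knave, C=knight, D=knave, each remaining statement checks out:
  B (knave): "D is a knight" — false. ✓
  C (knight): "D is a knave exactly when B is a knave" — true. ✓
  D (knave): "B is a knight and I am a knave" — false. ✓
This is the unique consistent assignment.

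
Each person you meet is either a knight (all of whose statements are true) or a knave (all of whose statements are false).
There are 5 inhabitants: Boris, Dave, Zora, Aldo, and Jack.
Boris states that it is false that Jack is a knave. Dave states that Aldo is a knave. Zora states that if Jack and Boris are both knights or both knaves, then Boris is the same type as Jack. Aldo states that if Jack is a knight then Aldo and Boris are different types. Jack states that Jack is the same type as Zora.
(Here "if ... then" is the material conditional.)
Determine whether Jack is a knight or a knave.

Jack is a knave.

Consistent assignments: {Boris=knave, Dave=knave, Zora=knight, Aldo=knight, Jack=knave}
In every consistent assignment, Jack is a knave.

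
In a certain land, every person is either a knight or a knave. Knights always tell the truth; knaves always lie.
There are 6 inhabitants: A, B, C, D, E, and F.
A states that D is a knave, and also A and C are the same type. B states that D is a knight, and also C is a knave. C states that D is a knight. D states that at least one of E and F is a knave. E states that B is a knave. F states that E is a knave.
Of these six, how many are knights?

The unique consistent assignment is A=knave, B=knave, C=knight, D=knight, E=knight, F=knave.
That has 3 knights.

3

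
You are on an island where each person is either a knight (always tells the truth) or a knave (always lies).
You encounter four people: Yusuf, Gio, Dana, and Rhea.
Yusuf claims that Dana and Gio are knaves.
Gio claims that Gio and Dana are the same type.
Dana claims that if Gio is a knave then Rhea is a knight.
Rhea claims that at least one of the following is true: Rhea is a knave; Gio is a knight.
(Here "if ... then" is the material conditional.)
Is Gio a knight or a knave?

Gio is a knight.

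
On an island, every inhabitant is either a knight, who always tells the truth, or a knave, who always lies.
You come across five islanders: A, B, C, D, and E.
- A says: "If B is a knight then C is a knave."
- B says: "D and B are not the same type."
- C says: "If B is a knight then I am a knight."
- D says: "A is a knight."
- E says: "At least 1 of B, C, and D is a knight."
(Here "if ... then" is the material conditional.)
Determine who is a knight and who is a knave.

A is a knave, B is a knight, C is a knight, D is a knave, and E is a knight.

A (knave): "if B is a knight then C is a knave" — false. ✓
B is a knight, and the claim "D and B are not the same type" is indeed True.
C is a knight, and the claim "if B is a knight then I am a knight" is indeed True.
D is a knave, so "A is a knight" must be false — and it is.
E is a knight, so "at least 1 of B, C, and D is a knight" must be True — and it is.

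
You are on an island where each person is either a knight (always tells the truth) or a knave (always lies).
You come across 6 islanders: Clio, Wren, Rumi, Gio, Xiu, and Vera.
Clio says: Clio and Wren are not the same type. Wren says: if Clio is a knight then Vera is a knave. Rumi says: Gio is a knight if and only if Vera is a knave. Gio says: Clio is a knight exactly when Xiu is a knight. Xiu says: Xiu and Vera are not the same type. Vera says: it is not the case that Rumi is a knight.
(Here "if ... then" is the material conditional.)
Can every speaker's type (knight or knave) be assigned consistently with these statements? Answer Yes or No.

No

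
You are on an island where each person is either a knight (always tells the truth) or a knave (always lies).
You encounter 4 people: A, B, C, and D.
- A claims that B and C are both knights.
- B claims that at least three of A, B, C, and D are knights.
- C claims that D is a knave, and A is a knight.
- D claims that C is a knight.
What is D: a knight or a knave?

Consistent assignments: {A=knave, B=knave, C=knave, D=knave}
In every consistent assignment, D is a knave.

D is a knave.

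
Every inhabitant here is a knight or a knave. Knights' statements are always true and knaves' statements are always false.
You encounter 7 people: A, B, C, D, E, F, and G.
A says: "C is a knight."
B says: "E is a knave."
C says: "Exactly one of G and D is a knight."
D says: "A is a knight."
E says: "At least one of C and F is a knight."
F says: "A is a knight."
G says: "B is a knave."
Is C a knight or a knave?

C is a knave.

Consistent assignments: {A=knave, B=knight, C=knave, D=knave, E=knave, F=knave, G=knave}
In every consistent assignment, C is a knave.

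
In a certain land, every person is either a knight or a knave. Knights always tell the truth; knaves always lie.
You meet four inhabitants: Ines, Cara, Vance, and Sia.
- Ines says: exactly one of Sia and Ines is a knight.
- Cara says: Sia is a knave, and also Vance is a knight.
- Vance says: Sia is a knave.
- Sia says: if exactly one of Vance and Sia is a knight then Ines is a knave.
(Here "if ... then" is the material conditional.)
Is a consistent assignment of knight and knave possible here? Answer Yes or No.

Yes

One consistent assignment: Ines=knight, Cara=knight, Vance=knight, Sia=knave.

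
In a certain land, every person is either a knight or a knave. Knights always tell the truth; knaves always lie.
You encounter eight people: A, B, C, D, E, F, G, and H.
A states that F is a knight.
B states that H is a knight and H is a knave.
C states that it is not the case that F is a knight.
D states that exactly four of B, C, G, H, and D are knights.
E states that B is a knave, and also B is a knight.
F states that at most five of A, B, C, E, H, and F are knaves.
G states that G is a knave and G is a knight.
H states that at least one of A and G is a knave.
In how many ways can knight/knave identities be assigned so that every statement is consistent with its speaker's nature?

1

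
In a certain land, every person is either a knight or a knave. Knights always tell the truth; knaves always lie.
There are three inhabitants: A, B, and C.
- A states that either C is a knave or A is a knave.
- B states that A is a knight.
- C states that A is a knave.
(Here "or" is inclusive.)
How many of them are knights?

2

The unique consistent assignment is A=knight, B=knight, C=knave.
That has 2 knights.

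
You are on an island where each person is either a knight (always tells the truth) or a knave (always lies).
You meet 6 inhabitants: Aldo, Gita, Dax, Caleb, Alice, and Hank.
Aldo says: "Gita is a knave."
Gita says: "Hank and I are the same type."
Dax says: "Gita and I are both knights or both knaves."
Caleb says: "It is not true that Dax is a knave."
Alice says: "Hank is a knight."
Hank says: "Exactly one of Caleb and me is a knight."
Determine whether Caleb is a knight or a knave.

Consistent assignments: {Aldo=knave, Gita=knight, Dax=knave, Caleb=knave, Alice=knight, Hank=knight}
In every consistent assignment, Caleb is a knave.

Caleb is a knave.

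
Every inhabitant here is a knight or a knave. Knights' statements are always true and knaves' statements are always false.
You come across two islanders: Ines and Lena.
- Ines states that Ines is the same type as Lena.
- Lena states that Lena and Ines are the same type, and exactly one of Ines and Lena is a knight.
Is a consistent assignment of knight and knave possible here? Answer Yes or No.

No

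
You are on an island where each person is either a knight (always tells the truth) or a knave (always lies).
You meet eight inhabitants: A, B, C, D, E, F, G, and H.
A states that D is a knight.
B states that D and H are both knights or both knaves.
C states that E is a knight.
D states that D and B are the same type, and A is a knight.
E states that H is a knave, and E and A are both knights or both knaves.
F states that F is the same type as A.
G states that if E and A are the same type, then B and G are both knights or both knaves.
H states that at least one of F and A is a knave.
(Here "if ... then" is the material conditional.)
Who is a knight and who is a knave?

A is a knight, B is a knight, C is a knave, D is a knight, E is a knave, F is a knave, G is a knight, and H is a knight.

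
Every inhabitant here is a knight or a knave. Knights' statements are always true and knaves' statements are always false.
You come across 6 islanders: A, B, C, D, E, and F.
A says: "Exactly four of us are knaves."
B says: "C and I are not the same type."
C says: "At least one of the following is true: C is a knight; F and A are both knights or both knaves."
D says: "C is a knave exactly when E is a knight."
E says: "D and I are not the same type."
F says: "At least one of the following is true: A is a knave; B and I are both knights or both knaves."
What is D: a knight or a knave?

D is a knave.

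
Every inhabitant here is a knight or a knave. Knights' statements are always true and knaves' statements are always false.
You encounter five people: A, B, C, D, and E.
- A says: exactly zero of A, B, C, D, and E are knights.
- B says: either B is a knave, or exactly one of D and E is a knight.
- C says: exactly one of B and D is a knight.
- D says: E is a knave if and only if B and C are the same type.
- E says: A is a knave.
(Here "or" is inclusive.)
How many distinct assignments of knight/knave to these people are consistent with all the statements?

Consistent assignments:
  A=knave, B=knight, C=knight, D=knave, E=knight

1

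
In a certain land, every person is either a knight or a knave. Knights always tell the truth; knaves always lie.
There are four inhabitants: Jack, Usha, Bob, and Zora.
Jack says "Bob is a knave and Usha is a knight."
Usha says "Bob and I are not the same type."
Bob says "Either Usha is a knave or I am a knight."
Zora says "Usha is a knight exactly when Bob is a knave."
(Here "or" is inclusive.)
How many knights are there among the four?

The unique consistent assignment is Jack=knight, Usha=knight, Bob=knave, Zora=knight.
That has 3 knights.

3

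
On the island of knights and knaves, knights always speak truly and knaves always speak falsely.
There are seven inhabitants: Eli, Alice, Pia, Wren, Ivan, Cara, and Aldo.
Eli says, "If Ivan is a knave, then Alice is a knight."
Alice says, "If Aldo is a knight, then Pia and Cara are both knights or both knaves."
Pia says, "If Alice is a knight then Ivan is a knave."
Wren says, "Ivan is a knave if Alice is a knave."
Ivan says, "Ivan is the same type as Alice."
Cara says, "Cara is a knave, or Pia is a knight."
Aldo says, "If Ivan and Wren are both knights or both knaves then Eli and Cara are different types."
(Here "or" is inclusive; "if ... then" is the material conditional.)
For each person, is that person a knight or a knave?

Eli (knight): "if Ivan is a knave, then Alice is a knight" — true. ✓
Alice (knight): "if Aldo is a knight, then Pia and Cara are both knights or both knaves" — true. ✓
Since Pia is a knight, "if Alice is a knight then Ivan is a knave" needs to be true, which holds.
Since Wren is a knight, "Ivan is a knave if Alice is a knave" needs to be true, which holds.
Ivan is a knave, so "Ivan is the same type as Alice" must be false — and it is.
Cara (knight): "Cara is a knave, or Pia is a knight" — true. ✓
As a knight, Aldo's statement "if Ivan and Wren are both knights or both knaves then Eli and Cara are different types" should be true; it is.

Eli is a knight, Alice is a knight, Pia is a knight, Wren is a knight, Ivan is a knave, Cara is a knight, and Aldo is a knight.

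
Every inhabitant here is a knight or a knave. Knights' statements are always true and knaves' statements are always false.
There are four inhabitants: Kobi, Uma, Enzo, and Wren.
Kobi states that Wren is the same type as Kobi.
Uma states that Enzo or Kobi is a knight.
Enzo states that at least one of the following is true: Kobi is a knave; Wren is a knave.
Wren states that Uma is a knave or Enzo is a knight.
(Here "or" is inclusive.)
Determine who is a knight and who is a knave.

As a knave, Kobi's statement "Wren is the same type as Kobi" should be false; it is.
Uma is a knight; "Enzo or Kobi is a knight" is True, as required.
Enzo is a knight, and the claim "at least one of the following is true: Kobi is a knave; Wren is a knave" is indeed True.
Since Wren is a knight, "Uma is a knave or Enzo is a knight" needs to be True, which holds.

Knights: Uma, Enzo, and Wren. Knaves: Kobi.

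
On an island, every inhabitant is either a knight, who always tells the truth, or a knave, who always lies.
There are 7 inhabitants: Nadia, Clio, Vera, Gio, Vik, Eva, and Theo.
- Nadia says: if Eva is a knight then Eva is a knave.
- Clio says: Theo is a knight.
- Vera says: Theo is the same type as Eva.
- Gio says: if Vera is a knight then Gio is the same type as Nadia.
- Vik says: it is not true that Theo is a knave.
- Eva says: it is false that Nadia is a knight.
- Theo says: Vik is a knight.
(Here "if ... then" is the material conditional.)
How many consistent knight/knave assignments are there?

4

Consistent assignments:
  Nadia=knight, Clio=knight, Vera=knave, Gio=knight, Vik=knight, Eva=knave, Theo=knight
  Nadia=knight, Clio=knave, Vera=knight, Gio=knight, Vik=knave, Eva=knave, Theo=knave
  Nadia=knight, Clio=knave, Vera=knight, Gio=knave, Vik=knave, Eva=knave, Theo=knave
  Nadia=knave, Clio=knave, Vera=knave, Gio=knight, Vik=knave, Eva=knight, Theo=knave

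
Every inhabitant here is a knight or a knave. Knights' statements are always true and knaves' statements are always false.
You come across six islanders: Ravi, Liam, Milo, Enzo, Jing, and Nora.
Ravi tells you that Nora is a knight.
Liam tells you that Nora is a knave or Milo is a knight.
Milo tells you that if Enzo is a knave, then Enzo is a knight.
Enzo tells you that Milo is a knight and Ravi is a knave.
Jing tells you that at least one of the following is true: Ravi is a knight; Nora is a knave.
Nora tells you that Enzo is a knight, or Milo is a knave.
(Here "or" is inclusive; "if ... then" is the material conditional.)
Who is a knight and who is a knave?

Ravi (knight): "Nora is a knight" — true. ✓
Since Liam is a knave, "Nora is a knave or Milo is a knight" needs to be False, which holds.
Milo is a knave, and the claim "if Enzo is a knave, then Enzo is a knight" is indeed False.
Enzo is a knave, so "Milo is a knight and Ravi is a knave" must be False — and it is.
Since Jing is a knight, "at least one of the following is true: Ravi is a knight; Nora is a knave" needs to be true, which holds.
Since Nora is a knight, "Enzo is a knight, or Milo is a knave" needs to be true, which holds.

Knights: Ravi, Jing, and Nora. Knaves: Liam, Milo, and Enzo.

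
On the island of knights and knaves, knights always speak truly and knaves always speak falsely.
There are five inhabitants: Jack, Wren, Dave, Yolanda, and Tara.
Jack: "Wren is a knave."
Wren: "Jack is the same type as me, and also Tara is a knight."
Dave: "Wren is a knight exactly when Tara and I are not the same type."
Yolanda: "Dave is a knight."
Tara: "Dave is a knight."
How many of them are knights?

The unique consistent assignment is Jack=knight, Wren=knave, Dave=knight, Yolanda=knight, Tara=knight.
That has 4 knights.

4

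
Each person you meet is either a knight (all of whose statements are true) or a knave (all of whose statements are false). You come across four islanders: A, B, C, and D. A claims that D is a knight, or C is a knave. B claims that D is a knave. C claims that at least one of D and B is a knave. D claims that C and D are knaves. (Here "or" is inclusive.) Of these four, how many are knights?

2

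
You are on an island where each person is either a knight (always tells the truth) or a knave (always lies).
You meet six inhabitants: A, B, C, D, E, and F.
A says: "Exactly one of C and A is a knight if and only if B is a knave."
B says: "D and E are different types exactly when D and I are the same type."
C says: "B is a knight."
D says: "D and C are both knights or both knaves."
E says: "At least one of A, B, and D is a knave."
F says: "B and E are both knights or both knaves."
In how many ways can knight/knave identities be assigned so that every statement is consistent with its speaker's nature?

1

Consistent assignments:
  A=knight, B=knight, C=knight, D=knight, E=knave, F=knave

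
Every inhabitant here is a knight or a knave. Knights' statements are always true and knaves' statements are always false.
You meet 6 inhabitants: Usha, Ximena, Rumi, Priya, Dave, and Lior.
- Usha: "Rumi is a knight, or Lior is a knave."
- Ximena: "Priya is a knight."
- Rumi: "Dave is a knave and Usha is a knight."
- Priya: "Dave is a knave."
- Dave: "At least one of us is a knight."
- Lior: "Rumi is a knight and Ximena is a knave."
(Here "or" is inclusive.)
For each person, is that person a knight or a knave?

Usha is a knight, so "Rumi is a knight, or Lior is a knave" must be True — and it is.
Since Ximena is a knave, "Priya is a knight" needs to be false, which holds.
Rumi is a knave; "Dave is a knave and Usha is a knight" is false, as required.
Priya is a knave, and the claim "Dave is a knave" is indeed false.
As a knight, Dave's statement "at least one of us is a knight" should be True; it is.
As a knave, Lior's statement "Rumi is a knight and Ximena is a knave" should be false; it is.

Usha is a knight, Ximena is a knave, Rumi is a knave, Priya is a knave, Dave is a knight, and Lior is a knave.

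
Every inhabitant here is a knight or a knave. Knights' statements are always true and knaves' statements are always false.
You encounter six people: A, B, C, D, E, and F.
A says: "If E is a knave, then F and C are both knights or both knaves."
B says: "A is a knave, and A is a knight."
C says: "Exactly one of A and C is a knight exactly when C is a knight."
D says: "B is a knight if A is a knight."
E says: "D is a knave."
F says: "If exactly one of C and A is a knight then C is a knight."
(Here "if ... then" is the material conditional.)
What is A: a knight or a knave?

A is a knight.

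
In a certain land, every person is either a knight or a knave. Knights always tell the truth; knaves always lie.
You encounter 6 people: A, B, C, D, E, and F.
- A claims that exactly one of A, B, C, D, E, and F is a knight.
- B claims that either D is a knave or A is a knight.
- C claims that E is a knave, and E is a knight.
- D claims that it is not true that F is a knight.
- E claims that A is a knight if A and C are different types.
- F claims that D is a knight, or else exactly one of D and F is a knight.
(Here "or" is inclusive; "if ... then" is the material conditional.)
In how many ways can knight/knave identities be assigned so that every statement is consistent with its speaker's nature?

Consistent assignments:
  A=knave, B=knight, C=knave, D=knave, E=knight, F=knight

1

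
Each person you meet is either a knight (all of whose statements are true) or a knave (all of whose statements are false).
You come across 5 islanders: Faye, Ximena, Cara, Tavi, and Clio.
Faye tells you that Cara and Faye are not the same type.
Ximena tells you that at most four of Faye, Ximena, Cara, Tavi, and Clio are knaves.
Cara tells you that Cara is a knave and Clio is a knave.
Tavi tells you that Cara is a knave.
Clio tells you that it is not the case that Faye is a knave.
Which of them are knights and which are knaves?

Faye is a knight, Ximena is a knight, Cara is a knave, Tavi is a knight, and Clio is a knight.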